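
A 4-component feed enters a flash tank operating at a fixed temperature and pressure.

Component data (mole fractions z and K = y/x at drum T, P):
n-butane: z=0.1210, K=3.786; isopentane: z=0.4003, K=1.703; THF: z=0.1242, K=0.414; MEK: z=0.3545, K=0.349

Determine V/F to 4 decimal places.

Material balance + equilibrium reduce to Σ zᵢ(Kᵢ−1)/(1+V/F(Kᵢ−1)) = 0.
g(0) = ΣzᵢKᵢ − 1 = 0.3150 and g(1) = 1 − Σzᵢ/Kᵢ = -0.5828, so a root lies in (0, 1).
Iterate (Newton) starting at V/F = 0.47:
  V/F = 0.4700: g = -0.07548, g' = -0.6810 → V/F = 0.3592
  V/F = 0.3592: g = -0.00021, g' = -0.6851 → V/F = 0.3589
Converged at V/F = 0.3589.

V/F = 0.3589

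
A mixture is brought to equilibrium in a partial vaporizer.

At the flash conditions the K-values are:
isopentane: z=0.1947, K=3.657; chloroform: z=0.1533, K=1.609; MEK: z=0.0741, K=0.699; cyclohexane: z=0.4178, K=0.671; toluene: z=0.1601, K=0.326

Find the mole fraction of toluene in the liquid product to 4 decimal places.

Newton–Raphson from V/F = 0.47:
  V/F = 0.4700: g = -0.04389, g' = -0.5344 → V/F = 0.3879
  V/F = 0.3879: g = 0.00137, g' = -0.5719 → V/F = 0.3903
Converged at V/F = 0.3903.
Compositions from xᵢ = zᵢ/(1+V/F(Kᵢ−1)), yᵢ = Kᵢxᵢ:
  isopentane: x = 0.0956, y = 0.3496
  chloroform: x = 0.1239, y = 0.1993
  MEK: x = 0.0840, y = 0.0587
  cyclohexane: x = 0.4793, y = 0.3216
  toluene: x = 0.2172, y = 0.0708

x_toluene = 0.2172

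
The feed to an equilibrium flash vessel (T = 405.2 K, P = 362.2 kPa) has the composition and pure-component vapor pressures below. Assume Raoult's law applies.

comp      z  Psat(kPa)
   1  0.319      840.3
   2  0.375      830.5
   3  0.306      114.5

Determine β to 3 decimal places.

β = 0.780

Raoult's law: Kᵢ = Pᵢˢᵃᵗ/P = Pᵢˢᵃᵗ/362.2.
  K_1 = 840.3/362.2 = 2.31999, K_2 = 830.5/362.2 = 2.29293, K_3 = 114.5/362.2 = 0.31612
Iterate (Newton) starting at β = 0.42:
  β = 0.420: g = 0.2915, g' = -0.775 → β = 0.796
  β = 0.796: g = -0.0152, g' = -0.974 → β = 0.781
  β = 0.781: g = -0.0002, g' = -0.949 → β = 0.780
Converged at β = 0.780.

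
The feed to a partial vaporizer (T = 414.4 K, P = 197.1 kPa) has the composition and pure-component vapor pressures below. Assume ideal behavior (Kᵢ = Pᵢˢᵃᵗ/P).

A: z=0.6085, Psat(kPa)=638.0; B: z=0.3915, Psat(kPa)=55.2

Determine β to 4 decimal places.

Raoult's law: Kᵢ = Pᵢˢᵃᵗ/P = Pᵢˢᵃᵗ/197.1.
  K_A = 638.0/197.1 = 3.236936, K_B = 55.2/197.1 = 0.280061
Rachford–Rice: g(β) = Σ zᵢ(Kᵢ−1)/(1+β(Kᵢ−1)) = 0.
Feasibility: ΣzᵢKᵢ = 2.0793, Σzᵢ/Kᵢ = 1.5859 — both > 1, two phases present.
Iterate (Newton) starting at β = 0.5:
  β = 0.5000: g = 0.20215, g' = -1.1738 → β = 0.6722
  β = 0.6722: g = -0.00252, g' = -1.2477 → β = 0.6702
Converged at β = 0.6702.

β = 0.6702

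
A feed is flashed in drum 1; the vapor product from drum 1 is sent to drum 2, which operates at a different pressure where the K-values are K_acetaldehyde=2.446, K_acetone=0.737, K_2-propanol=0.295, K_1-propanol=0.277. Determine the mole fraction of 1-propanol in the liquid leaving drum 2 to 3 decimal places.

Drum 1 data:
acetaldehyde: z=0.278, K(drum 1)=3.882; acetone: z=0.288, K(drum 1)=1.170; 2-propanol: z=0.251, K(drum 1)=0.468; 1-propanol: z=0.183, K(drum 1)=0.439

Drum 1:
Rachford–Rice: g(ψ₁) = Σ zᵢ(Kᵢ−1)/(1+ψ₁(Kᵢ−1)) = 0.
Check two-phase: ΣzᵢKᵢ = 1.614 > 1 and Σzᵢ/Kᵢ = 1.271 > 1, so g(0) = 0.614 > 0 and g(1) = -0.271 < 0.
Iterate (Newton) starting at ψ₁ = 0.54:
  ψ₁ = 0.540: g = 0.0236, g' = -0.619 → ψ₁ = 0.578
  ψ₁ = 0.578: g = 0.0003, g' = -0.606 → ψ₁ = 0.579
Converged at ψ₁ = 0.579.
Drum-1 compositions:
  acetaldehyde: x = 0.104, y = 0.405
  acetone: x = 0.262, y = 0.307
  2-propanol: x = 0.363, y = 0.170
  1-propanol: x = 0.271, y = 0.119
Drum-2 feed = drum-1 vapor: z₂ = (0.4046, 0.3068, 0.1697, 0.1189).
Drum 2:
Let ψ₂ = V/F and solve Σ zᵢ(Kᵢ−1)/(1+ψ₂(Kᵢ−1)) = 0.
Feasibility: ΣzᵢKᵢ = 1.299, Σzᵢ/Kᵢ = 1.586 — both > 1, two phases present.
Iterate (Newton) starting at ψ₂ = 0.54:
  ψ₂ = 0.540: g = -0.0998, g' = -0.683 → ψ₂ = 0.394
  ψ₂ = 0.394: g = -0.0031, g' = -0.653 → ψ₂ = 0.389
Converged at ψ₂ = 0.389.
  acetaldehyde: x = 0.259, y = 0.633
  acetone: x = 0.342, y = 0.252
  2-propanol: x = 0.234, y = 0.069
  1-propanol: x = 0.165, y = 0.046

x_1-propanol (drum 2) = 0.165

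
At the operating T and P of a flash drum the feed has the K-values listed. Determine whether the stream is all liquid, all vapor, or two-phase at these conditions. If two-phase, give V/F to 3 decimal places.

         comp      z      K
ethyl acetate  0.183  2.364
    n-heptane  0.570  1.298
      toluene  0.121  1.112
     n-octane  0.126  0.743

ΣzᵢKᵢ = 1.401; Σzᵢ/Kᵢ = 0.795.
Since Σzᵢ/Kᵢ < 1 the mixture is above its dew point — single vapor phase.

all vapor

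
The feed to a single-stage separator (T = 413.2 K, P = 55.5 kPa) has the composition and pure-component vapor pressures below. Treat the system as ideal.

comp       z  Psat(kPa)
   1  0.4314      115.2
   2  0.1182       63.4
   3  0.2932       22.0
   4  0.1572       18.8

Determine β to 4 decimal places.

β = 0.3383

Raoult's law: Kᵢ = Pᵢˢᵃᵗ/P = Pᵢˢᵃᵗ/55.5.
  K_1 = 115.2/55.5 = 2.075676, K_2 = 63.4/55.5 = 1.142342, K_3 = 22.0/55.5 = 0.396396, K_4 = 18.8/55.5 = 0.338739
Material balance + equilibrium reduce to Σ zᵢ(Kᵢ−1)/(1+β(Kᵢ−1)) = 0.
Check two-phase: ΣzᵢKᵢ = 1.1999 > 1 and Σzᵢ/Kᵢ = 1.5150 > 1, so g(0) = 0.1999 > 0 and g(1) = -0.5150 < 0.
Iterate (Newton) starting at β = 0.64:
  β = 0.6400: g = -0.17834, g' = -0.6674 → β = 0.3728
  β = 0.3728: g = -0.01910, g' = -0.5554 → β = 0.3384
  β = 0.3384: g = -0.00004, g' = -0.5533 → β = 0.3383
Converged at β = 0.3383.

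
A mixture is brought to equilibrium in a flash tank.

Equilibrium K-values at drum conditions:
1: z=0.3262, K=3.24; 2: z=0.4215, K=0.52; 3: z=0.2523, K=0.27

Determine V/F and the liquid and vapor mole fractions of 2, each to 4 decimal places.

Rachford–Rice: g(V/F) = Σ zᵢ(Kᵢ−1)/(1+V/F(Kᵢ−1)) = 0.
g(0) = ΣzᵢKᵢ − 1 = 0.3442 and g(1) = 1 − Σzᵢ/Kᵢ = -0.8457, so a root lies in (0, 1).
Newton–Raphson from V/F = 0.5:
  V/F = 0.5000: g = -0.21159, g' = -0.8657 → V/F = 0.2556
  V/F = 0.2556: g = 0.00762, g' = -0.9913 → V/F = 0.2633
Converged at V/F = 0.2633.
Compositions from xᵢ = zᵢ/(1+V/F(Kᵢ−1)), yᵢ = Kᵢxᵢ:
  1: x = 0.2052, y = 0.6648
  2: x = 0.4825, y = 0.2509
  3: x = 0.3123, y = 0.0843

V/F = 0.2633, x_2 = 0.4825, y_2 = 0.2509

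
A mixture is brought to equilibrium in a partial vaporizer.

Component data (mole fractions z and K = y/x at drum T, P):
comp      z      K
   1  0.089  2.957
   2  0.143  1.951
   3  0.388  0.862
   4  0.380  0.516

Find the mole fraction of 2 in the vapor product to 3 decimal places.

y_2 = 0.244

Rachford–Rice: g(β) = Σ zᵢ(Kᵢ−1)/(1+β(Kᵢ−1)) = 0.
g(0) = ΣzᵢKᵢ − 1 = 0.073 and g(1) = 1 − Σzᵢ/Kᵢ = -0.290, so a root lies in (0, 1).
Newton–Raphson from β = 0.58:
  β = 0.580: g = -0.1447, g' = -0.309 → β = 0.112
  β = 0.112: g = 0.0168, g' = -0.442 → β = 0.150
  β = 0.150: g = 0.0006, g' = -0.414 → β = 0.152
Converged at β = 0.152.
Compositions from xᵢ = zᵢ/(1+β(Kᵢ−1)), yᵢ = Kᵢxᵢ:
  1: x = 0.069, y = 0.203
  2: x = 0.125, y = 0.244
  3: x = 0.396, y = 0.342
  4: x = 0.410, y = 0.212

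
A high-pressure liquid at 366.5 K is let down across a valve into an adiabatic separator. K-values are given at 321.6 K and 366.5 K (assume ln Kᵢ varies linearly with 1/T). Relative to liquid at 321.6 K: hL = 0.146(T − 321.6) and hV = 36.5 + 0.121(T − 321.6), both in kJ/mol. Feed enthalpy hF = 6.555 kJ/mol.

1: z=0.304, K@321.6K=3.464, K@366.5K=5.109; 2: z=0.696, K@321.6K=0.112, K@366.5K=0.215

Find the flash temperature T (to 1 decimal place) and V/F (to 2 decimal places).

T = 336.5 K, V/F = 0.12

Adiabatic flash: solve Rachford–Rice at each trial T, then check hF = ψ·hV(T) + (1−ψ)·hL(T).
  T = 321.6 K: K = (3.464, 0.112), RR gives ψ = 0.060, H_out = 2.185 kJ/mol
  T = 366.5 K: K = (5.109, 0.215), RR gives ψ = 0.218, H_out = 14.263 kJ/mol
  T = 344.1 K: K = (4.262, 0.159), RR gives ψ = 0.148, H_out = 8.603 kJ/mol
  T = 332.9 K: K = (3.858, 0.134), RR gives ψ = 0.108, H_out = 5.546 kJ/mol
  T = 338.5 K: K = (4.058, 0.146), RR gives ψ = 0.128, H_out = 7.101 kJ/mol
  T = 335.7 K: K = (3.958, 0.140), RR gives ψ = 0.118, H_out = 6.331 kJ/mol
  T = 337.1 K: K = (4.008, 0.143), RR gives ψ = 0.123, H_out = 6.718 kJ/mol
Linear interpolation between T = 335.7 (H_out = 6.331) and T = 337.1 (H_out = 6.718) on hF = 6.555 gives T ≈ 336.5 K, at which ψ = 0.12.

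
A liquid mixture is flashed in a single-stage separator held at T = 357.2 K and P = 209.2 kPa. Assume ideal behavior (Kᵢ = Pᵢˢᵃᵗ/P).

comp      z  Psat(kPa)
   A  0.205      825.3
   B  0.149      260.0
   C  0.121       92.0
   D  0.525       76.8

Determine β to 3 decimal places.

Raoult's law: Kᵢ = Pᵢˢᵃᵗ/P = Pᵢˢᵃᵗ/209.2.
  K_A = 825.3/209.2 = 3.94503, K_B = 260.0/209.2 = 1.24283, K_C = 92.0/209.2 = 0.43977, K_D = 76.8/209.2 = 0.36711
Material balance + equilibrium reduce to Σ zᵢ(Kᵢ−1)/(1+β(Kᵢ−1)) = 0.
Check two-phase: ΣzᵢKᵢ = 1.240 > 1 and Σzᵢ/Kᵢ = 1.877 > 1, so g(0) = 0.240 > 0 and g(1) = -0.877 < 0.
Newton–Raphson from β = 0.5:
  β = 0.500: g = -0.3038, g' = -0.821 → β = 0.130
  β = 0.130: g = 0.0365, g' = -1.232 → β = 0.160
  β = 0.160: g = 0.0015, g' = -1.137 → β = 0.161
Converged at β = 0.161.

β = 0.161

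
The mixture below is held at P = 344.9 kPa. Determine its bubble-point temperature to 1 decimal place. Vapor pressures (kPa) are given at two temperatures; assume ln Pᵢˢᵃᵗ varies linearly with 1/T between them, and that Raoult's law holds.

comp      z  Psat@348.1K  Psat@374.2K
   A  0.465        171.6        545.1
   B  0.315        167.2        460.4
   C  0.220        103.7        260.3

Bubble-point temperature: ΣzᵢPᵢˢᵃᵗ(T) = P. Interpolate ln Pᵢˢᵃᵗ = aᵢ + bᵢ/T.
  T = 348.1 K: ΣzᵢPᵢˢᵃᵗ = 155.28 kPa
  T = 374.2 K: ΣzᵢPᵢˢᵃᵗ = 455.76 kPa
  T = 361.1 K: ΣzᵢPᵢˢᵃᵗ = 270.42 kPa
  T = 367.6 K: ΣzᵢPᵢˢᵃᵗ = 351.92 kPa
  T = 364.4 K: ΣzᵢPᵢˢᵃᵗ = 309.46 kPa
  T = 366.0 K: ΣzᵢPᵢˢᵃᵗ = 330.10 kPa
Interpolating between 366.0 K and 367.6 K gives T ≈ 367.1 K.

T = 367.1 K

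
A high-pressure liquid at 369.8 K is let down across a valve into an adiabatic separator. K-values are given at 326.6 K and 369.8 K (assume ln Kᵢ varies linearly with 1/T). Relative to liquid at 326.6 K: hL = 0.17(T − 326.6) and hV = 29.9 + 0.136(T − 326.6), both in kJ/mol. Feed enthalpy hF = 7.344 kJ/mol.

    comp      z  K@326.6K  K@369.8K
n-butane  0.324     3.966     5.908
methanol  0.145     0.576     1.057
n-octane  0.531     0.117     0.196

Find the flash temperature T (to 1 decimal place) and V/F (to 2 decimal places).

T = 333.1 K, V/F = 0.21

Adiabatic flash: solve Rachford–Rice at each trial T, then check hF = ψ·hV(T) + (1−ψ)·hL(T).
  T = 326.6 K: K = (3.966, 0.576, 0.117), RR gives ψ = 0.181, H_out = 5.422 kJ/mol
  T = 369.8 K: K = (5.908, 1.057, 0.196), RR gives ψ = 0.349, H_out = 17.280 kJ/mol
  T = 348.2 K: K = (4.901, 0.795, 0.154), RR gives ψ = 0.271, H_out = 11.575 kJ/mol
  T = 337.4 K: K = (4.424, 0.680, 0.135), RR gives ψ = 0.228, H_out = 8.579 kJ/mol
  T = 332.0 K: K = (4.192, 0.627, 0.126), RR gives ψ = 0.206, H_out = 7.025 kJ/mol
  T = 334.7 K: K = (4.307, 0.653, 0.130), RR gives ψ = 0.217, H_out = 7.808 kJ/mol
  T = 333.4 K: K = (4.252, 0.640, 0.128), RR gives ψ = 0.212, H_out = 7.433 kJ/mol
Linear interpolation between T = 332.0 (H_out = 7.025) and T = 333.4 (H_out = 7.433) on hF = 7.344 gives T ≈ 333.1 K, at which ψ = 0.21.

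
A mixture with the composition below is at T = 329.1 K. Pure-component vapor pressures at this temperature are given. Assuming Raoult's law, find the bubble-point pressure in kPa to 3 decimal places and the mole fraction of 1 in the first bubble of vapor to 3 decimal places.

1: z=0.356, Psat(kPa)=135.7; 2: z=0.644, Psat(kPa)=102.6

At the bubble point ψ → 0, so ΣzᵢKᵢ = 1 with Kᵢ = Pᵢˢᵃᵗ/P ⇒ P = ΣzᵢPᵢˢᵃᵗ.
P = 0.356·135.7 + 0.644·102.6 = 114.384 kPa
yᵢ = zᵢPᵢˢᵃᵗ/P ⇒ y_1 = 0.356·135.7/114.384 = 0.422

Pbub = 114.384 kPa, y_1 = 0.422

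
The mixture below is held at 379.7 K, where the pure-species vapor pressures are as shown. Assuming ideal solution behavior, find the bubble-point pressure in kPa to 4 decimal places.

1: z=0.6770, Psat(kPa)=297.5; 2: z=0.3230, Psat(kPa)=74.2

Pbub = 225.3741 kPa

At the bubble point ψ → 0, so ΣzᵢKᵢ = 1 with Kᵢ = Pᵢˢᵃᵗ/P ⇒ P = ΣzᵢPᵢˢᵃᵗ.
P = 0.6770·297.5 + 0.3230·74.2 = 225.3741 kPa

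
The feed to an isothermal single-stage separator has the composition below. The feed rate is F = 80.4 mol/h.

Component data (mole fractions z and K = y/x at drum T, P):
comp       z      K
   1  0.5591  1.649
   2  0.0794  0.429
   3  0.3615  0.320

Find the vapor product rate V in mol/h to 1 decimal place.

Let ψ = V/F and solve Σ zᵢ(Kᵢ−1)/(1+ψ(Kᵢ−1)) = 0.
Check two-phase: ΣzᵢKᵢ = 1.0717 > 1 and Σzᵢ/Kᵢ = 1.6538 > 1, so g(0) = 0.0717 > 0 and g(1) = -0.6538 < 0.
Newton–Raphson from ψ = 0.5:
  ψ = 0.5000: g = -0.16195, g' = -0.5687 → ψ = 0.2152
  ψ = 0.2152: g = -0.02127, g' = -0.4443 → ψ = 0.1674
  ψ = 0.1674: g = -0.00021, g' = -0.4361 → ψ = 0.1669
Converged at ψ = 0.1669.
Then V = ψ·F = 0.1669·80.4 = 13.4 mol/h and L = F − V = 67.0 mol/h.

V = 13.4 mol/h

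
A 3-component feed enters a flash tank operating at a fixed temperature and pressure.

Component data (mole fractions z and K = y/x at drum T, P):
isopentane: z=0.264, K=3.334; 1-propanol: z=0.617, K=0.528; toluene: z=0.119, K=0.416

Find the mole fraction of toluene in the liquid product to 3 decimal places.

Newton–Raphson from ψ = 0.5:
  ψ = 0.500: g = -0.1950, g' = -0.623 → ψ = 0.187
  ψ = 0.187: g = 0.0316, g' = -0.914 → ψ = 0.221
  ψ = 0.221: g = 0.0011, g' = -0.850 → ψ = 0.223
Converged at ψ = 0.223.
Compositions from xᵢ = zᵢ/(1+ψ(Kᵢ−1)), yᵢ = Kᵢxᵢ:
  isopentane: x = 0.174, y = 0.579
  1-propanol: x = 0.690, y = 0.364
  toluene: x = 0.137, y = 0.057

x_toluene = 0.137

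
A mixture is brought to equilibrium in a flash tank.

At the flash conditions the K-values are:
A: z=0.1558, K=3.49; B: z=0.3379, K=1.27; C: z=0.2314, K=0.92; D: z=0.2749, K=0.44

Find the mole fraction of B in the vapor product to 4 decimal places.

y_B = 0.3733

Material balance + equilibrium reduce to Σ zᵢ(Kᵢ−1)/(1+ψ(Kᵢ−1)) = 0.
Feasibility: ΣzᵢKᵢ = 1.3067, Σzᵢ/Kᵢ = 1.1870 — both > 1, two phases present.
Newton–Raphson from ψ = 0.5:
  ψ = 0.5000: g = 0.02009, g' = -0.3787 → ψ = 0.5531
  ψ = 0.5531: g = 0.00020, g' = -0.3721 → ψ = 0.5536
Converged at ψ = 0.5536.
Compositions from xᵢ = zᵢ/(1+ψ(Kᵢ−1)), yᵢ = Kᵢxᵢ:
  A: x = 0.0655, y = 0.2286
  B: x = 0.2940, y = 0.3733
  C: x = 0.2421, y = 0.2228
  D: x = 0.3984, y = 0.1753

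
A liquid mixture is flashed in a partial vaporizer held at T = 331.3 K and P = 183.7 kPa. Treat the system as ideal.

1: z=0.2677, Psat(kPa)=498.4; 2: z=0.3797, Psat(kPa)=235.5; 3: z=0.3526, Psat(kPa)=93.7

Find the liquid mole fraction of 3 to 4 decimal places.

x_3 = 0.5760

Raoult's law: Kᵢ = Pᵢˢᵃᵗ/P = Pᵢˢᵃᵗ/183.7.
  K_1 = 498.4/183.7 = 2.713119, K_2 = 235.5/183.7 = 1.281981, K_3 = 93.7/183.7 = 0.510071
Let ψ = V/F and solve Σ zᵢ(Kᵢ−1)/(1+ψ(Kᵢ−1)) = 0.
Feasibility: ΣzᵢKᵢ = 1.3929, Σzᵢ/Kᵢ = 1.0861 — both > 1, two phases present.
Newton iteration, ψ⁰ = 0.5:
  ψ = 0.5000: g = 0.11206, g' = -0.3996 → ψ = 0.7804
  ψ = 0.7804: g = 0.00430, g' = -0.3860 → ψ = 0.7916
Converged at ψ = 0.7916.
Compositions from xᵢ = zᵢ/(1+ψ(Kᵢ−1)), yᵢ = Kᵢxᵢ:
  1: x = 0.1136, y = 0.3083
  2: x = 0.3104, y = 0.3979
  3: x = 0.5760, y = 0.2938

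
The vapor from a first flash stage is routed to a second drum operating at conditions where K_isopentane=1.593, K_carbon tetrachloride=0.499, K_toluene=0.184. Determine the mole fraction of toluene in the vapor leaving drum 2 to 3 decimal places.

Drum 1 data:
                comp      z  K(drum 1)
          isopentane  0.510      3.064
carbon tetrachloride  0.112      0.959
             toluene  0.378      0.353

y_toluene (drum 2) = 0.059

Drum 1:
Material balance + equilibrium reduce to Σ zᵢ(Kᵢ−1)/(1+ψ₁(Kᵢ−1)) = 0.
Check two-phase: ΣzᵢKᵢ = 1.803 > 1 and Σzᵢ/Kᵢ = 1.354 > 1, so g(0) = 0.803 > 0 and g(1) = -0.354 < 0.
Newton–Raphson from ψ₁ = 0.5:
  ψ₁ = 0.500: g = 0.1518, g' = -0.872 → ψ₁ = 0.674
  ψ₁ = 0.674: g = 0.0017, g' = -0.878 → ψ₁ = 0.676
Converged at ψ₁ = 0.676.
Drum-1 compositions:
  isopentane: x = 0.213, y = 0.652
  carbon tetrachloride: x = 0.115, y = 0.110
  toluene: x = 0.672, y = 0.237
Drum-2 feed = drum-1 vapor: z₂ = (0.6523, 0.1105, 0.2372).
Drum 2:
Newton–Raphson from ψ₂ = 0.3:
  ψ₂ = 0.300: g = 0.0070, g' = -0.481 → ψ₂ = 0.315
  ψ₂ = 0.315: g = -0.0001, g' = -0.488 → ψ₂ = 0.314
Converged at ψ₂ = 0.314.
  isopentane: x = 0.550, y = 0.876
  carbon tetrachloride: x = 0.131, y = 0.065
  toluene: x = 0.319, y = 0.059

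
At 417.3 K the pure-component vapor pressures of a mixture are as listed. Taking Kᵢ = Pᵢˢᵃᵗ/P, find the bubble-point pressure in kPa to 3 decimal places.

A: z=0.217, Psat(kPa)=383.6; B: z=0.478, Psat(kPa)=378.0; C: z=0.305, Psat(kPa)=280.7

Pbub = 349.539 kPa

At the bubble point ψ → 0, so ΣzᵢKᵢ = 1 with Kᵢ = Pᵢˢᵃᵗ/P ⇒ P = ΣzᵢPᵢˢᵃᵗ.
P = 0.217·383.6 + 0.478·378.0 + 0.305·280.7 = 349.539 kPa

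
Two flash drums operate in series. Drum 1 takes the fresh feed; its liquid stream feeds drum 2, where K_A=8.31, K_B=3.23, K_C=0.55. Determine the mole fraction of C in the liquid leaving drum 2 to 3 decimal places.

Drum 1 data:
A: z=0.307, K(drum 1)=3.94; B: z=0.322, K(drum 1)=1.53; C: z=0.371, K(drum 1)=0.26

x_C (drum 2) = 0.873

Drum 1:
Rachford–Rice: g(ψ₁) = Σ zᵢ(Kᵢ−1)/(1+ψ₁(Kᵢ−1)) = 0.
Check two-phase: ΣzᵢKᵢ = 1.799 > 1 and Σzᵢ/Kᵢ = 1.715 > 1, so g(0) = 0.799 > 0 and g(1) = -0.715 < 0.
Newton–Raphson from ψ₁ = 0.5:
  ψ₁ = 0.500: g = 0.0645, g' = -1.003 → ψ₁ = 0.564
Converged at ψ₁ = 0.564.
Drum-1 compositions:
  A: x = 0.116, y = 0.455
  B: x = 0.248, y = 0.379
  C: x = 0.637, y = 0.166
Drum-2 feed = drum-1 liquid: z₂ = (0.1155, 0.2479, 0.6365).
Drum 2:
Rachford–Rice: g(ψ₂) = Σ zᵢ(Kᵢ−1)/(1+ψ₂(Kᵢ−1)) = 0.
Check two-phase: ΣzᵢKᵢ = 2.111 > 1 and Σzᵢ/Kᵢ = 1.248 > 1, so g(0) = 1.111 > 0 and g(1) = -0.248 < 0.
Iterate (Newton) starting at ψ₂ = 0.67:
  ψ₂ = 0.670: g = -0.0452, g' = -0.640 → ψ₂ = 0.599
  ψ₂ = 0.599: g = 0.0013, g' = -0.681 → ψ₂ = 0.601
Converged at ψ₂ = 0.601.
  A: x = 0.021, y = 0.178
  B: x = 0.106, y = 0.342
  C: x = 0.873, y = 0.480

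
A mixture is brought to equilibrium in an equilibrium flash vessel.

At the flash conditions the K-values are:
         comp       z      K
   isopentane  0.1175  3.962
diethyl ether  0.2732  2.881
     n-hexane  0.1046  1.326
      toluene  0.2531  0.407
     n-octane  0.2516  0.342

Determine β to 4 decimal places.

β = 0.4701

Newton–Raphson from β = 0.5:
  β = 0.5000: g = -0.02565, g' = -0.8542 → β = 0.4700
  β = 0.4700: g = 0.00008, g' = -0.8602 → β = 0.4701
Converged at β = 0.4701.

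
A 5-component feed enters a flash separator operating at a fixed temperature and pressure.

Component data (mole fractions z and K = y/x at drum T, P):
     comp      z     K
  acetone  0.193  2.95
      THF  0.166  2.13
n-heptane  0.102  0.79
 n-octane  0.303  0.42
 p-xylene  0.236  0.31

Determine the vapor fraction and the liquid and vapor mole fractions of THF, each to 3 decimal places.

Material balance + equilibrium reduce to Σ zᵢ(Kᵢ−1)/(1+ψ(Kᵢ−1)) = 0.
Feasibility: ΣzᵢKᵢ = 1.204, Σzᵢ/Kᵢ = 1.755 — both > 1, two phases present.
Iterate (Newton) starting at ψ = 0.5:
  ψ = 0.500: g = -0.2096, g' = -0.744 → ψ = 0.218
  ψ = 0.218: g = -0.0010, g' = -0.792 → ψ = 0.217
Converged at ψ = 0.217.
Compositions from xᵢ = zᵢ/(1+ψ(Kᵢ−1)), yᵢ = Kᵢxᵢ:
  acetone: x = 0.136, y = 0.400
  THF: x = 0.133, y = 0.284
  n-heptane: x = 0.107, y = 0.084
  n-octane: x = 0.347, y = 0.146
  p-xylene: x = 0.278, y = 0.086

ψ = 0.217, x_THF = 0.133, y_THF = 0.284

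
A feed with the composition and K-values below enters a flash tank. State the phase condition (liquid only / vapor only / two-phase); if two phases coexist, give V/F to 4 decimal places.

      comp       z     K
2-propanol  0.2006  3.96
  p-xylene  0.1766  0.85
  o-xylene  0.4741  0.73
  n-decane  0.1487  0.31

two-phase, V/F = 0.3286

ΣzᵢKᵢ = 1.3367; Σzᵢ/Kᵢ = 1.3876.
Both exceed 1, so a two-phase solution exists.
Material balance + equilibrium reduce to Σ zᵢ(Kᵢ−1)/(1+ψ(Kᵢ−1)) = 0.
Newton iteration, ψ⁰ = 0.33:
  ψ = 0.3300: g = -0.00088, g' = -0.6145 → ψ = 0.3286
Converged at ψ = 0.3286.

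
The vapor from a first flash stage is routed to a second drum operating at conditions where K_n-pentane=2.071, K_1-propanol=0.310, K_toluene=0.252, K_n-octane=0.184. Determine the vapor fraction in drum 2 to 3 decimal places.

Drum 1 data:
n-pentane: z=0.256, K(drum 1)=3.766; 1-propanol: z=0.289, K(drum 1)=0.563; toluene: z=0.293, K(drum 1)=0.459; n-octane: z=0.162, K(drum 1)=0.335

V/F (drum 2) = 0.455

Drum 1:
Material balance + equilibrium reduce to Σ zᵢ(Kᵢ−1)/(1+ψ₁(Kᵢ−1)) = 0.
g(0) = ΣzᵢKᵢ − 1 = 0.316 and g(1) = 1 − Σzᵢ/Kᵢ = -0.703, so a root lies in (0, 1).
Newton–Raphson from ψ₁ = 0.33:
  ψ₁ = 0.330: g = -0.1084, g' = -0.855 → ψ₁ = 0.203
  ψ₁ = 0.203: g = 0.0119, g' = -1.073 → ψ₁ = 0.214
  ψ₁ = 0.214: g = 0.0002, g' = -1.046 → ψ₁ = 0.215
Converged at ψ₁ = 0.215.
Drum-1 compositions:
  n-pentane: x = 0.161, y = 0.605
  1-propanol: x = 0.319, y = 0.180
  toluene: x = 0.331, y = 0.152
  n-octane: x = 0.189, y = 0.063
Drum-2 feed = drum-1 vapor: z₂ = (0.6050, 0.1795, 0.1522, 0.0633).
Drum 2:
Rachford–Rice: g(ψ₂) = Σ zᵢ(Kᵢ−1)/(1+ψ₂(Kᵢ−1)) = 0.
Feasibility: ΣzᵢKᵢ = 1.359, Σzᵢ/Kᵢ = 1.819 — both > 1, two phases present.
Iterate (Newton) starting at ψ₂ = 0.3:
  ψ₂ = 0.300: g = 0.1190, g' = -0.749 → ψ₂ = 0.459
  ψ₂ = 0.459: g = -0.0028, g' = -0.800 → ψ₂ = 0.456
Converged at ψ₂ = 0.455.
  n-pentane: x = 0.407, y = 0.842
  1-propanol: x = 0.262, y = 0.081
  toluene: x = 0.231, y = 0.058
  n-octane: x = 0.101, y = 0.019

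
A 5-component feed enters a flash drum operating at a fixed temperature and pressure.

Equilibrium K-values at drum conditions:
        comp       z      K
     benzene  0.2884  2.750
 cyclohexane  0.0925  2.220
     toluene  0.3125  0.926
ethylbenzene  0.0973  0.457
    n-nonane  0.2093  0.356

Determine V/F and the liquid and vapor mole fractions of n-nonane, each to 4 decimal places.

V/F = 0.5802, x_n-nonane = 0.3342, y_n-nonane = 0.1190

Material balance + equilibrium reduce to Σ zᵢ(Kᵢ−1)/(1+V/F(Kᵢ−1)) = 0.
Check two-phase: ΣzᵢKᵢ = 1.4068 > 1 and Σzᵢ/Kᵢ = 1.2848 > 1, so g(0) = 0.4068 > 0 and g(1) = -0.2848 < 0.
Newton iteration, V/F⁰ = 0.53:
  V/F = 0.5300: g = 0.02749, g' = -0.5470 → V/F = 0.5803
  V/F = 0.5803: g = -0.00002, g' = -0.5489 → V/F = 0.5802
Converged at V/F = 0.5802.
Compositions from xᵢ = zᵢ/(1+V/F(Kᵢ−1)), yᵢ = Kᵢxᵢ:
  benzene: x = 0.1431, y = 0.3935
  cyclohexane: x = 0.0542, y = 0.1202
  toluene: x = 0.3265, y = 0.3024
  ethylbenzene: x = 0.1421, y = 0.0649
  n-nonane: x = 0.3342, y = 0.1190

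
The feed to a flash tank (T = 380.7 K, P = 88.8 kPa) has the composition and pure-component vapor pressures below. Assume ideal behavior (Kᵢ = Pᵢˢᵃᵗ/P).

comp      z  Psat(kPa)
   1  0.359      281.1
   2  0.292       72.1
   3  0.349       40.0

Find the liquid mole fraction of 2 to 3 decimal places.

Raoult's law: Kᵢ = Pᵢˢᵃᵗ/P = Pᵢˢᵃᵗ/88.8.
  K_1 = 281.1/88.8 = 3.16554, K_2 = 72.1/88.8 = 0.81194, K_3 = 40.0/88.8 = 0.45045
Material balance + equilibrium reduce to Σ zᵢ(Kᵢ−1)/(1+V/F(Kᵢ−1)) = 0.
g(0) = ΣzᵢKᵢ − 1 = 0.531 and g(1) = 1 − Σzᵢ/Kᵢ = -0.248, so a root lies in (0, 1).
Newton–Raphson from V/F = 0.5:
  V/F = 0.500: g = 0.0482, g' = -0.601 → V/F = 0.580
  V/F = 0.580: g = 0.0013, g' = -0.571 → V/F = 0.583
Converged at V/F = 0.583.
Compositions from xᵢ = zᵢ/(1+V/F(Kᵢ−1)), yᵢ = Kᵢxᵢ:
  1: x = 0.159, y = 0.503
  2: x = 0.328, y = 0.266
  3: x = 0.513, y = 0.231

x_2 = 0.328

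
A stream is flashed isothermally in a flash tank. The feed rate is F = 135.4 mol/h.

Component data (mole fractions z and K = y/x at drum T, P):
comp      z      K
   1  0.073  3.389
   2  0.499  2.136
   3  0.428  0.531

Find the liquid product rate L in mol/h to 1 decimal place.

L = 16.8 mol/h

Rachford–Rice: g(ψ) = Σ zᵢ(Kᵢ−1)/(1+ψ(Kᵢ−1)) = 0.
Feasibility: ΣzᵢKᵢ = 1.541, Σzᵢ/Kᵢ = 1.061 — both > 1, two phases present.
Newton–Raphson from ψ = 0.5:
  ψ = 0.500: g = 0.1788, g' = -0.509 → ψ = 0.851
  ψ = 0.851: g = 0.0116, g' = -0.473 → ψ = 0.876
Converged at ψ = 0.876.
Then V = ψ·F = 0.8756·135.4 = 118.6 mol/h and L = F − V = 16.8 mol/h.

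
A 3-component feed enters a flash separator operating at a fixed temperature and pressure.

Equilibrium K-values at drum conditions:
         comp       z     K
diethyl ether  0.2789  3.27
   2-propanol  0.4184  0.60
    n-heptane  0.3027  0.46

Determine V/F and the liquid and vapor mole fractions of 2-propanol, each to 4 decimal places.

Rachford–Rice: g(V/F) = Σ zᵢ(Kᵢ−1)/(1+V/F(Kᵢ−1)) = 0.
g(0) = ΣzᵢKᵢ − 1 = 0.3023 and g(1) = 1 − Σzᵢ/Kᵢ = -0.4407, so a root lies in (0, 1).
Newton–Raphson from V/F = 0.46:
  V/F = 0.4600: g = -0.11287, g' = -0.6007 → V/F = 0.2721
  V/F = 0.2721: g = 0.01195, g' = -0.7548 → V/F = 0.2879
  V/F = 0.2879: g = 0.00016, g' = -0.7348 → V/F = 0.2882
Converged at V/F = 0.2882.
Compositions from xᵢ = zᵢ/(1+V/F(Kᵢ−1)), yᵢ = Kᵢxᵢ:
  diethyl ether: x = 0.1686, y = 0.5514
  2-propanol: x = 0.4729, y = 0.2837
  n-heptane: x = 0.3585, y = 0.1649

V/F = 0.2882, x_2-propanol = 0.4729, y_2-propanol = 0.2837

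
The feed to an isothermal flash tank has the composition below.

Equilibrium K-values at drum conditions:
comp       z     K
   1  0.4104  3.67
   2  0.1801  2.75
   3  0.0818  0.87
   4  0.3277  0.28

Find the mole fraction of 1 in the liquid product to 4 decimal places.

x_1 = 0.1391

Rachford–Rice: g(ψ) = Σ zᵢ(Kᵢ−1)/(1+ψ(Kᵢ−1)) = 0.
g(0) = ΣzᵢKᵢ − 1 = 1.1644 and g(1) = 1 − Σzᵢ/Kᵢ = -0.4417, so a root lies in (0, 1).
Newton iteration, ψ⁰ = 0.5:
  ψ = 0.5000: g = 0.25734, g' = -1.1098 → ψ = 0.7319
  ψ = 0.7319: g = -0.00140, g' = -1.2021 → ψ = 0.7307
Converged at ψ = 0.7307.
Compositions from xᵢ = zᵢ/(1+ψ(Kᵢ−1)), yᵢ = Kᵢxᵢ:
  1: x = 0.1391, y = 0.5104
  2: x = 0.0790, y = 0.2173
  3: x = 0.0904, y = 0.0786
  4: x = 0.6915, y = 0.1936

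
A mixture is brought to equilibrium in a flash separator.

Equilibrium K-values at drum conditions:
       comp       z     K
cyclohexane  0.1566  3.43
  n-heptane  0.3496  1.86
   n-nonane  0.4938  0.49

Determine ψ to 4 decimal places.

ψ = 0.5817

Iterate (Newton) starting at ψ = 0.36:
  ψ = 0.3600: g = 0.12408, g' = -0.6065 → ψ = 0.5646
  ψ = 0.5646: g = 0.00916, g' = -0.5348 → ψ = 0.5817
Converged at ψ = 0.5817.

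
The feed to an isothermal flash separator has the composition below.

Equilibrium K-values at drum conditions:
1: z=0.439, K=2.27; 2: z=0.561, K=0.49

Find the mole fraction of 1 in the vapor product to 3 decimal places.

y_1 = 0.650

Rachford–Rice: g(V/F) = Σ zᵢ(Kᵢ−1)/(1+V/F(Kᵢ−1)) = 0.
Feasibility: ΣzᵢKᵢ = 1.271, Σzᵢ/Kᵢ = 1.338 — both > 1, two phases present.
Binary case is linear: z₁(K₁−1)(1+V/F(K₂−1)) + z₂(K₂−1)(1+V/F(K₁−1)) = 0
⇒ V/F = [z₁(K₁−1)+z₂(K₂−1)] / [−(K₁−1)(K₂−1)] = 0.2714/0.6477 = 0.419
Compositions from xᵢ = zᵢ/(1+V/F(Kᵢ−1)), yᵢ = Kᵢxᵢ:
  1: x = 0.287, y = 0.650
  2: x = 0.713, y = 0.350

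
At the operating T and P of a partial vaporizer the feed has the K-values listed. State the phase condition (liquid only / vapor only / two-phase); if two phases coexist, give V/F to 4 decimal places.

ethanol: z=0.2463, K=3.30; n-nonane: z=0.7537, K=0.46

two-phase, V/F = 0.1284

ΣzᵢKᵢ = 1.1595; Σzᵢ/Kᵢ = 1.7131.
Both exceed 1, so a two-phase solution exists.
Rachford–Rice: g(ψ) = Σ zᵢ(Kᵢ−1)/(1+ψ(Kᵢ−1)) = 0.
Binary case is linear: z₁(K₁−1)(1+ψ(K₂−1)) + z₂(K₂−1)(1+ψ(K₁−1)) = 0
⇒ ψ = [z₁(K₁−1)+z₂(K₂−1)] / [−(K₁−1)(K₂−1)] = 0.15949/1.24200 = 0.1284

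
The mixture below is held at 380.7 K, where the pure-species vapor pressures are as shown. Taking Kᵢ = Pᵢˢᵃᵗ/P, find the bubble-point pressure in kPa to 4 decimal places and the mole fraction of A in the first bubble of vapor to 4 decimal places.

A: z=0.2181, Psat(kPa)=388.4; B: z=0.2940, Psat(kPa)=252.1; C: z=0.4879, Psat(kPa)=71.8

At the bubble point ψ → 0, so ΣzᵢKᵢ = 1 with Kᵢ = Pᵢˢᵃᵗ/P ⇒ P = ΣzᵢPᵢˢᵃᵗ.
P = 0.2181·388.4 + 0.2940·252.1 + 0.4879·71.8 = 193.8587 kPa
yᵢ = zᵢPᵢˢᵃᵗ/P ⇒ y_A = 0.2181·388.4/193.8587 = 0.4370

Pbub = 193.8587 kPa, y_A = 0.4370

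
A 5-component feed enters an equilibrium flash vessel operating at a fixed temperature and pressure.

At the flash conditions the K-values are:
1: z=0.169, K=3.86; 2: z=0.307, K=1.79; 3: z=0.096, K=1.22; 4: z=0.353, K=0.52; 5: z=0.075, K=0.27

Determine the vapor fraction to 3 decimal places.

Rachford–Rice: g(ψ) = Σ zᵢ(Kᵢ−1)/(1+ψ(Kᵢ−1)) = 0.
g(0) = ΣzᵢKᵢ − 1 = 0.523 and g(1) = 1 − Σzᵢ/Kᵢ = -0.251, so a root lies in (0, 1).
Newton–Raphson from ψ = 0.63:
  ψ = 0.630: g = 0.0087, g' = -0.569 → ψ = 0.645
Converged at ψ = 0.645.

ψ = 0.645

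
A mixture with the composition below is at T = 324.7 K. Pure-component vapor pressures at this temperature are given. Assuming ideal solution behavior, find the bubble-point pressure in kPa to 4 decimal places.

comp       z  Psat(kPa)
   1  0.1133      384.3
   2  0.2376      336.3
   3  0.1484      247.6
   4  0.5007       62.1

At the bubble point ψ → 0, so ΣzᵢKᵢ = 1 with Kᵢ = Pᵢˢᵃᵗ/P ⇒ P = ΣzᵢPᵢˢᵃᵗ.
P = 0.1133·384.3 + 0.2376·336.3 + 0.1484·247.6 + 0.5007·62.1 = 191.2834 kPa

Pbub = 191.2834 kPa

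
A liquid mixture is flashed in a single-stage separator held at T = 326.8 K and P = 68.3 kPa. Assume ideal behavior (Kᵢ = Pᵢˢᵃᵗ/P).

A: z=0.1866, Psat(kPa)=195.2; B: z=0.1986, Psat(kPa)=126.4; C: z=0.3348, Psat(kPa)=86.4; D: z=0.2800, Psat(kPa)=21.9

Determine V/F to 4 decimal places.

V/F = 0.6514

Raoult's law: Kᵢ = Pᵢˢᵃᵗ/P = Pᵢˢᵃᵗ/68.3.
  K_A = 195.2/68.3 = 2.857980, K_B = 126.4/68.3 = 1.850659, K_C = 86.4/68.3 = 1.265007, K_D = 21.9/68.3 = 0.320644
Iterate (Newton) starting at V/F = 0.5:
  V/F = 0.5000: g = 0.08853, g' = -0.5586 → V/F = 0.6585
  V/F = 0.6585: g = -0.00445, g' = -0.6295 → V/F = 0.6514
Converged at V/F = 0.6514.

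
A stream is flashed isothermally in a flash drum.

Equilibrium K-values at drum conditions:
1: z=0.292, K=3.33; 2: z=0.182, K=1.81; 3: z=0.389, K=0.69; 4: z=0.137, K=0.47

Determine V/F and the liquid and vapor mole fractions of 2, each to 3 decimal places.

V/F = 0.897, x_2 = 0.105, y_2 = 0.191

Newton iteration, V/F⁰ = 0.61:
  V/F = 0.610: g = 0.1236, g' = -0.465 → V/F = 0.876
  V/F = 0.876: g = 0.0089, g' = -0.417 → V/F = 0.897
Converged at V/F = 0.897.
Compositions from xᵢ = zᵢ/(1+V/F(Kᵢ−1)), yᵢ = Kᵢxᵢ:
  1: x = 0.094, y = 0.315
  2: x = 0.105, y = 0.191
  3: x = 0.539, y = 0.372
  4: x = 0.261, y = 0.123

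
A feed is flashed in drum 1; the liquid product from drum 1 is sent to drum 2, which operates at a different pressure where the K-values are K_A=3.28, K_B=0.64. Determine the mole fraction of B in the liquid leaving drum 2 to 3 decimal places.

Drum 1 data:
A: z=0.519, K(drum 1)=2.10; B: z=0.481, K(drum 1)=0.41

x_B (drum 2) = 0.864

Drum 1:
Rachford–Rice: g(ψ₁) = Σ zᵢ(Kᵢ−1)/(1+ψ₁(Kᵢ−1)) = 0.
Feasibility: ΣzᵢKᵢ = 1.287, Σzᵢ/Kᵢ = 1.420 — both > 1, two phases present.
Binary case is linear: z₁(K₁−1)(1+ψ₁(K₂−1)) + z₂(K₂−1)(1+ψ₁(K₁−1)) = 0
⇒ ψ₁ = [z₁(K₁−1)+z₂(K₂−1)] / [−(K₁−1)(K₂−1)] = 0.2871/0.6490 = 0.442
Drum-1 compositions:
  A: x = 0.349, y = 0.733
  B: x = 0.651, y = 0.267
Drum-2 feed = drum-1 liquid: z₂ = (0.3491, 0.6509).
Drum 2:
Let ψ₂ = V/F and solve Σ zᵢ(Kᵢ−1)/(1+ψ₂(Kᵢ−1)) = 0.
Check two-phase: ΣzᵢKᵢ = 1.562 > 1 and Σzᵢ/Kᵢ = 1.123 > 1, so g(0) = 0.562 > 0 and g(1) = -0.123 < 0.
Binary case is linear: z₁(K₁−1)(1+ψ₂(K₂−1)) + z₂(K₂−1)(1+ψ₂(K₁−1)) = 0
⇒ ψ₂ = [z₁(K₁−1)+z₂(K₂−1)] / [−(K₁−1)(K₂−1)] = 0.5617/0.8208 = 0.684
  A: x = 0.136, y = 0.447
  B: x = 0.864, y = 0.553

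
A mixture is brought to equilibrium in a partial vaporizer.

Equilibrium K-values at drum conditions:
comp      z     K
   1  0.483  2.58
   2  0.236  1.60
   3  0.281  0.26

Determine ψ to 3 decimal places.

Newton iteration, ψ⁰ = 0.5:
  ψ = 0.500: g = 0.2052, g' = -0.814 → ψ = 0.752
  ψ = 0.752: g = -0.0225, g' = -1.074 → ψ = 0.731
Converged at ψ = 0.731.

ψ = 0.731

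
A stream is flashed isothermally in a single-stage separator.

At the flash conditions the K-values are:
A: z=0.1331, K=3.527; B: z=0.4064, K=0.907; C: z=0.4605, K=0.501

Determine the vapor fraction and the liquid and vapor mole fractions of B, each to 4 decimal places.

ψ = 0.0833, x_B = 0.4096, y_B = 0.3715

Material balance + equilibrium reduce to Σ zᵢ(Kᵢ−1)/(1+ψ(Kᵢ−1)) = 0.
Feasibility: ΣzᵢKᵢ = 1.0688, Σzᵢ/Kᵢ = 1.4050 — both > 1, two phases present.
Newton iteration, ψ⁰ = 0.5:
  ψ = 0.5000: g = -0.19723, g' = -0.3733 → ψ = 0.0000
  ψ = 0.0000: g = 0.06876, g' = -0.9681 → ψ = 0.0710
  ψ = 0.0710: g = 0.00888, g' = -0.7378 → ψ = 0.0831
  ψ = 0.0831: g = 0.00018, g' = -0.7090 → ψ = 0.0833
Converged at ψ = 0.0833.
Compositions from xᵢ = zᵢ/(1+ψ(Kᵢ−1)), yᵢ = Kᵢxᵢ:
  A: x = 0.1100, y = 0.3878
  B: x = 0.4096, y = 0.3715
  C: x = 0.4805, y = 0.2407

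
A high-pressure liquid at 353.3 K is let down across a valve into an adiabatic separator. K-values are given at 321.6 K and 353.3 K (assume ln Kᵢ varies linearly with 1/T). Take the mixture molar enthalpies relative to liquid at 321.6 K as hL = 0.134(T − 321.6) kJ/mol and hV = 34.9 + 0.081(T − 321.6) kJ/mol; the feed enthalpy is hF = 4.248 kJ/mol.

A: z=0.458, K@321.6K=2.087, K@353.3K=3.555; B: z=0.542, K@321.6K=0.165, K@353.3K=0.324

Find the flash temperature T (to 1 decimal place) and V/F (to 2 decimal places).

Adiabatic flash: solve Rachford–Rice at each trial T, then check hF = ψ·hV(T) + (1−ψ)·hL(T).
  T = 321.6 K: K = (2.087, 0.165), RR gives ψ = 0.050, H_out = 1.741 kJ/mol
  T = 353.3 K: K = (3.555, 0.324), RR gives ψ = 0.465, H_out = 19.708 kJ/mol
  T = 337.5 K: K = (2.760, 0.235), RR gives ψ = 0.291, H_out = 12.039 kJ/mol
  T = 329.6 K: K = (2.410, 0.198), RR gives ψ = 0.187, H_out = 7.513 kJ/mol
  T = 325.6 K: K = (2.245, 0.181), RR gives ψ = 0.124, H_out = 4.831 kJ/mol
  T = 323.6 K: K = (2.165, 0.173), RR gives ψ = 0.088, H_out = 3.346 kJ/mol
Linear interpolation between T = 323.6 (H_out = 3.346) and T = 325.6 (H_out = 4.831) on hF = 4.248 gives T ≈ 324.8 K, at which ψ = 0.11.

T = 324.8 K, V/F = 0.11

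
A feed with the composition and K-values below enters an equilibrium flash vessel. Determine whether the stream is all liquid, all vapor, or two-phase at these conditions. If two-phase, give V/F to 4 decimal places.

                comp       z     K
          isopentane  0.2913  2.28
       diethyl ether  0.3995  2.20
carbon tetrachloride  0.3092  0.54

all vapor

ΣzᵢKᵢ = 1.7100; Σzᵢ/Kᵢ = 0.8819.
Since Σzᵢ/Kᵢ < 1 the mixture is above its dew point — single vapor phase.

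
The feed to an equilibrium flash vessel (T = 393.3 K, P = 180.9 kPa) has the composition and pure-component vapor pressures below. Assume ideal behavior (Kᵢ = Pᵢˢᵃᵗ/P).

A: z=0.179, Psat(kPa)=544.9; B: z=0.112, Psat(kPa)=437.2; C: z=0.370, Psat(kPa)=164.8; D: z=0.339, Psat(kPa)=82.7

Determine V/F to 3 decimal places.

V/F = 0.468

Raoult's law: Kᵢ = Pᵢˢᵃᵗ/P = Pᵢˢᵃᵗ/180.9.
  K_A = 544.9/180.9 = 3.01216, K_B = 437.2/180.9 = 2.41680, K_C = 164.8/180.9 = 0.91100, K_D = 82.7/180.9 = 0.45716
Rachford–Rice: g(V/F) = Σ zᵢ(Kᵢ−1)/(1+V/F(Kᵢ−1)) = 0.
Check two-phase: ΣzᵢKᵢ = 1.302 > 1 and Σzᵢ/Kᵢ = 1.253 > 1, so g(0) = 0.302 > 0 and g(1) = -0.253 < 0.
Iterate (Newton) starting at V/F = 0.5:
  V/F = 0.500: g = -0.0146, g' = -0.449 → V/F = 0.467
  V/F = 0.467: g = 0.0001, g' = -0.456 → V/F = 0.468
Converged at V/F = 0.468.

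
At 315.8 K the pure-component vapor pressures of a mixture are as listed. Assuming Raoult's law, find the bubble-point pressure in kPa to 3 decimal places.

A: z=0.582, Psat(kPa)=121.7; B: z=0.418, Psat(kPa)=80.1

At the bubble point ψ → 0, so ΣzᵢKᵢ = 1 with Kᵢ = Pᵢˢᵃᵗ/P ⇒ P = ΣzᵢPᵢˢᵃᵗ.
P = 0.582·121.7 + 0.418·80.1 = 104.311 kPa

Pbub = 104.311 kPa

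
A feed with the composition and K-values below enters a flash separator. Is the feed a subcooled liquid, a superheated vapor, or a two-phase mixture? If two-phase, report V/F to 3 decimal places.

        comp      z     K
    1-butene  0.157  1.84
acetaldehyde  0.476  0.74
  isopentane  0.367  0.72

subcooled liquid

ΣzᵢKᵢ = 0.905; Σzᵢ/Kᵢ = 1.238.
Since ΣzᵢKᵢ < 1 the mixture is below its bubble point — single liquid phase.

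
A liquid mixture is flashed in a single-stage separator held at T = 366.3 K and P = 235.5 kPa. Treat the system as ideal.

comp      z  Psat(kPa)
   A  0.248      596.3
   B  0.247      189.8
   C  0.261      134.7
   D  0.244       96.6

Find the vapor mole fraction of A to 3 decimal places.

y_A = 0.531

Raoult's law: Kᵢ = Pᵢˢᵃᵗ/P = Pᵢˢᵃᵗ/235.5.
  K_A = 596.3/235.5 = 2.53206, K_B = 189.8/235.5 = 0.80594, K_C = 134.7/235.5 = 0.57197, K_D = 96.6/235.5 = 0.41019
Rachford–Rice: g(V/F) = Σ zᵢ(Kᵢ−1)/(1+V/F(Kᵢ−1)) = 0.
Feasibility: ΣzᵢKᵢ = 1.076, Σzᵢ/Kᵢ = 1.456 — both > 1, two phases present.
Iterate (Newton) starting at V/F = 0.5:
  V/F = 0.500: g = -0.1842, g' = -0.446 → V/F = 0.087
  V/F = 0.087: g = 0.0186, g' = -0.609 → V/F = 0.118
  V/F = 0.118: g = 0.0005, g' = -0.578 → V/F = 0.119
Converged at V/F = 0.119.
Compositions from xᵢ = zᵢ/(1+V/F(Kᵢ−1)), yᵢ = Kᵢxᵢ:
  A: x = 0.210, y = 0.531
  B: x = 0.253, y = 0.204
  C: x = 0.275, y = 0.157
  D: x = 0.262, y = 0.108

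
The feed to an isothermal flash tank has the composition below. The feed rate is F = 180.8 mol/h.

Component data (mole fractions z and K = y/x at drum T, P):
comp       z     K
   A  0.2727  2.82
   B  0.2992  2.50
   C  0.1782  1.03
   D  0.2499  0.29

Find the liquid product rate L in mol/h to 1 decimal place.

Material balance + equilibrium reduce to Σ zᵢ(Kᵢ−1)/(1+β(Kᵢ−1)) = 0.
Feasibility: ΣzᵢKᵢ = 1.7730, Σzᵢ/Kᵢ = 1.2511 — both > 1, two phases present.
Iterate (Newton) starting at β = 0.5:
  β = 0.5000: g = 0.24649, g' = -0.7704 → β = 0.8200
  β = 0.8200: g = -0.01903, g' = -1.0025 → β = 0.8010
  β = 0.8010: g = -0.00036, g' = -0.9658 → β = 0.8006
Converged at β = 0.8006.
Then V = β·F = 0.8006·180.8 = 144.8 mol/h and L = F − V = 36.0 mol/h.

L = 36.0 mol/h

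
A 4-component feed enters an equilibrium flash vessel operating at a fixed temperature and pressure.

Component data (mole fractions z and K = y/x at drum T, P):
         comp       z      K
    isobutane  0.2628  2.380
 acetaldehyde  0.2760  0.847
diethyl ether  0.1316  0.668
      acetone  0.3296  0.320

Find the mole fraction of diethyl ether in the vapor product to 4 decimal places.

y_diethyl ether = 0.0904

Let ψ = V/F and solve Σ zᵢ(Kᵢ−1)/(1+ψ(Kᵢ−1)) = 0.
g(0) = ΣzᵢKᵢ − 1 = 0.0526 and g(1) = 1 − Σzᵢ/Kᵢ = -0.6633, so a root lies in (0, 1).
Newton–Raphson from ψ = 0.5:
  ψ = 0.5000: g = -0.22311, g' = -0.5535 → ψ = 0.0969
  ψ = 0.0969: g = -0.00808, g' = -0.5862 → ψ = 0.0832
  ψ = 0.0832: g = 0.00007, g' = -0.5959 → ψ = 0.0833
Converged at ψ = 0.0833.
Compositions from xᵢ = zᵢ/(1+ψ(Kᵢ−1)), yᵢ = Kᵢxᵢ:
  isobutane: x = 0.2357, y = 0.5610
  acetaldehyde: x = 0.2796, y = 0.2368
  diethyl ether: x = 0.1353, y = 0.0904
  acetone: x = 0.3494, y = 0.1118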